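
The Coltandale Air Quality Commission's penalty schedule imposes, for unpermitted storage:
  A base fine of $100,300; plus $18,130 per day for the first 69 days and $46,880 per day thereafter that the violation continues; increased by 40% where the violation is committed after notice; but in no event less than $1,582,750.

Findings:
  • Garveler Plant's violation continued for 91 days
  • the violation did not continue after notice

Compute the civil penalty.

$2,382,630

First 69 days: 69 × $18,130 = $1,250,970
Remaining days: (91 − 69) × $46,880 = $1,031,360
Per-day component: $1,250,970 + $1,031,360 = $2,282,330
Base plus per-day: $100,300 + $2,282,330 = $2,382,630
The violation did not continue after notice: no 40% increase.
Minimum $1,582,750: $2,382,630 meets the minimum, no increase.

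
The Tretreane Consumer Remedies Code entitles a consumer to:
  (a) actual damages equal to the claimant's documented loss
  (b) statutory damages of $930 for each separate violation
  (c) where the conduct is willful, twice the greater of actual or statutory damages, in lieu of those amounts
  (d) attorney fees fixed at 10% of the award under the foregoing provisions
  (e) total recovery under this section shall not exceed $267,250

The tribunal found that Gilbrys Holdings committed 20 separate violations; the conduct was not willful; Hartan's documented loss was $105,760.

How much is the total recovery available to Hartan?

Statutory damages: 20 × $930 = $18,600
Conduct not willful: the in-lieu enhancement does not apply.
Actual plus statutory damages: $105,760 + $18,600 = $124,360
Attorney fees: 10% of $124,360 = $12,436
Total before cap: $124,360 + $12,436 = $136,796
Cap at $267,250: $136,796 is within the cap, no reduction.

$136,796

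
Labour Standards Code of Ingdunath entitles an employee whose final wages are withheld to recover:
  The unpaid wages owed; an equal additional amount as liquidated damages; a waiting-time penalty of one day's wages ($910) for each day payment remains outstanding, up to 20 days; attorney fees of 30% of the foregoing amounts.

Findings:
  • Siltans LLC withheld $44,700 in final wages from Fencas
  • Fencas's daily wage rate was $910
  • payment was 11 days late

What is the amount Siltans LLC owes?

Liquidated damages (equal amount): $44,700
Penalty days: min(11, 20) = 11
Waiting-time penalty: 11 × $910 = $10,010
Subtotal: $44,700 + $44,700 + $10,010 = $99,410
Attorney fees: 30% of $99,410 = $29,823
Total award: $99,410 + $29,823 = $129,233

Total award: $129,233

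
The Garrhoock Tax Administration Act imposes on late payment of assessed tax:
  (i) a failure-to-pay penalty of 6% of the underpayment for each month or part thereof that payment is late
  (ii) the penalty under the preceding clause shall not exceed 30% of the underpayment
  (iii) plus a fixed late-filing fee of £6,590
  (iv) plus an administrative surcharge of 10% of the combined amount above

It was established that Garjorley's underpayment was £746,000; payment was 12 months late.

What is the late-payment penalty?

£253,429

Accrued rate: 6% × 12 = 72%, capped at 30% → 30%
Failure-to-pay penalty: 30% of £746,000 = £223,800
Penalty before surcharge: £223,800 + £6,590 = £230,390
Administrative surcharge: 10% of £230,390 = £23,039
Total penalty: £230,390 + £23,039 = £253,429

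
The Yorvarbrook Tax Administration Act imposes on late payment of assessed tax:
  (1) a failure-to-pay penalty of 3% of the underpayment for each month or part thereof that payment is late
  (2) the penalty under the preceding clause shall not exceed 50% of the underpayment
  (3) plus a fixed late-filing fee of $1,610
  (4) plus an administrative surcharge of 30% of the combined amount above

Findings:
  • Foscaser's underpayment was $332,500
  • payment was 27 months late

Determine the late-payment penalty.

$218,218

Accrued rate: 3% × 27 = 81%, capped at 50% → 50%
Failure-to-pay penalty: 50% of $332,500 = $166,250
Penalty before surcharge: $166,250 + $1,610 = $167,860
Administrative surcharge: 30% of $167,860 = $50,358
Total penalty: $167,860 + $50,358 = $218,218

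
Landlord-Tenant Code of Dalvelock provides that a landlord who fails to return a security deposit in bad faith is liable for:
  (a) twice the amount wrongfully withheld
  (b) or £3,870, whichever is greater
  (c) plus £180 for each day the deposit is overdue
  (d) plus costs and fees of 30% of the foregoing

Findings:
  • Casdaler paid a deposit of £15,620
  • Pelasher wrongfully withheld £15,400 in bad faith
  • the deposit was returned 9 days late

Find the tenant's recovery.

£42,146

Doubled: 2 × £15,400 = £30,800
Minimum £3,870: £30,800 meets the minimum, no increase.
Late-return penalty: 9 × £180 = £1,620
Damages plus late penalty: £30,800 + £1,620 = £32,420
Costs and fees: 30% of £32,420 = £9,726
Total recovery: £32,420 + £9,726 = £42,146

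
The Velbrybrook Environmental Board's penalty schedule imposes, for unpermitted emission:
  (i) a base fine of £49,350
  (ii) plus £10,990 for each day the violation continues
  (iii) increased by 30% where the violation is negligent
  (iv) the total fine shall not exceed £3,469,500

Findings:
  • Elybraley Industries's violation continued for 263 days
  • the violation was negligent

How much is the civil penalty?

£3,469,500

Per-day component: 263 × £10,990 = £2,890,370
Base plus per-day: £49,350 + £2,890,370 = £2,939,720
Enhancement: 30% of £2,939,720 = £881,916
Enhanced fine: £2,939,720 + £881,916 = £3,821,636
Cap at £3,469,500: £3,821,636 exceeds the cap → £3,469,500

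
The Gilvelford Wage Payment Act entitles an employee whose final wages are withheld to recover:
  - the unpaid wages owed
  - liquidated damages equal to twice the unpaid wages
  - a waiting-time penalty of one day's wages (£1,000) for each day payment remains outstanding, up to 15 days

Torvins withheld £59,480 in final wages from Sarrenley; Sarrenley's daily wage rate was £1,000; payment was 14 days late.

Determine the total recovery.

£192,440

Doubled: 2 × £59,480 = £118,960
Penalty days: min(14, 15) = 14
Waiting-time penalty: 14 × £1,000 = £14,000
Total award: £59,480 + £118,960 + £14,000 = £192,440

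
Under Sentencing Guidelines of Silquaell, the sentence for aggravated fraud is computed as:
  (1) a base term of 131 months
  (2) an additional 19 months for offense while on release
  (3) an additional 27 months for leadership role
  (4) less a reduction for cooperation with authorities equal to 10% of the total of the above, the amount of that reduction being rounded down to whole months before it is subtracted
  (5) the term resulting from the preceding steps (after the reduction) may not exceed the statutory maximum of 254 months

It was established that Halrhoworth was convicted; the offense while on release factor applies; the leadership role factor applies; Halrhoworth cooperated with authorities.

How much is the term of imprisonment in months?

Offense while on release enhancement: +19 months
Leadership role enhancement: +27 months
Adjusted term: 131 months + 19 months + 27 months = 177 months
Cooperation with authorities reduction: 10% of 177 months = 17 months (rounded down)
After reduction: 177 − 17 = 160 months
Cap at 254 months: 160 months is within the cap, no reduction.

160 months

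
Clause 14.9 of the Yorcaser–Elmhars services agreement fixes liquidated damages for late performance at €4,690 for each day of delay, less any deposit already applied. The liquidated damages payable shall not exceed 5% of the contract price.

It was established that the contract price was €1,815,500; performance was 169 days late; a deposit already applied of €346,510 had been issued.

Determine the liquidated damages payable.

€90,775

Per-day damages: 169 × €4,690 = €792,610
Less deposit already applied: €792,610 − €346,510 = €446,100
Cap: 5% of €1,815,500 = €90,775
Cap at €90,775: €446,100 exceeds the cap → €90,775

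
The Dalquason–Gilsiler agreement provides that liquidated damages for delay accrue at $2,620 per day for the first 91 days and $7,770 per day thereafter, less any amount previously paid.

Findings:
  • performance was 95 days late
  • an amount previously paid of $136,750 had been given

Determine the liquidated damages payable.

First 91 days: 91 × $2,620 = $238,420
Remaining days: (95 − 91) × $7,770 = $31,080
Accrued per-day damages: $238,420 + $31,080 = $269,500
Less amount previously paid: $269,500 − $136,750 = $132,750

$132,750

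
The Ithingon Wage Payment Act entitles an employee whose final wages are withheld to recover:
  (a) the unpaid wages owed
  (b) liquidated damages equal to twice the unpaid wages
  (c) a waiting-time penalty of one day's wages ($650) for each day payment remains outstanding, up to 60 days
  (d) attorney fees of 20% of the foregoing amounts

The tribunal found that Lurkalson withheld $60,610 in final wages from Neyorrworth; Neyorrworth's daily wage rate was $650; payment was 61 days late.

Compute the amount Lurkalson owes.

Doubled: 2 × $60,610 = $121,220
Penalty days: min(61, 60) = 60
Waiting-time penalty: 60 × $650 = $39,000
Subtotal: $60,610 + $121,220 + $39,000 = $220,830
Attorney fees: 20% of $220,830 = $44,166
Total award: $220,830 + $44,166 = $264,996

$264,996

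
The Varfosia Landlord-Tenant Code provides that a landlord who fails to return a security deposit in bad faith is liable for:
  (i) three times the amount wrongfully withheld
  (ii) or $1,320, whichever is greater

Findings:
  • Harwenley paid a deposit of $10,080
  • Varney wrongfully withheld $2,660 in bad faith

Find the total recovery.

$7,980

Trebled: 3 × $2,660 = $7,980
Minimum $1,320: $7,980 meets the minimum, no increase.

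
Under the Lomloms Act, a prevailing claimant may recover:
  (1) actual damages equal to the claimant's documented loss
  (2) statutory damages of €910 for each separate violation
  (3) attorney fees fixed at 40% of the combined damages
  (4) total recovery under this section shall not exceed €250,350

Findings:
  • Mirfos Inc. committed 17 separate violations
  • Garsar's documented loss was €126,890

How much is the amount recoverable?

€199,304

Statutory damages: 17 × €910 = €15,470
Combined damages: €126,890 + €15,470 = €142,360
Attorney fees: 40% of €142,360 = €56,944
Total before cap: €142,360 + €56,944 = €199,304
Cap at €250,350: €199,304 is within the cap, no reduction.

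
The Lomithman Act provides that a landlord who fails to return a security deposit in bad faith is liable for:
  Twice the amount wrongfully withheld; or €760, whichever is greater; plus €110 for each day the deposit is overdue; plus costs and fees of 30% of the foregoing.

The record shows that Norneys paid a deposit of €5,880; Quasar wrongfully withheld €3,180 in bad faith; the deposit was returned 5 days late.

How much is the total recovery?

€8,983

Doubled: 2 × €3,180 = €6,360
Minimum €760: €6,360 meets the minimum, no increase.
Late-return penalty: 5 × €110 = €550
Damages plus late penalty: €6,360 + €550 = €6,910
Costs and fees: 30% of €6,910 = €2,073
Total recovery: €6,910 + €2,073 = €8,983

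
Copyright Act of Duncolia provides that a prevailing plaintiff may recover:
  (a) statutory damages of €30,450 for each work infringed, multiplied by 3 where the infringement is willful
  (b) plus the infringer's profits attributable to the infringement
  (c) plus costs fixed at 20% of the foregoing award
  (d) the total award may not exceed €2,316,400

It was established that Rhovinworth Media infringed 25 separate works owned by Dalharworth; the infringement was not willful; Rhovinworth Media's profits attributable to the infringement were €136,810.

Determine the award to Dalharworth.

Statutory damages: 25 × €30,450 = €761,250
Infringement not willful: no ×3 enhancement.
Combined award: €761,250 + €136,810 = €898,060
Costs: 20% of €898,060 = €179,612
Award plus costs: €898,060 + €179,612 = €1,077,672
Cap at €2,316,400: €1,077,672 is within the cap, no reduction.

Award: €1,077,672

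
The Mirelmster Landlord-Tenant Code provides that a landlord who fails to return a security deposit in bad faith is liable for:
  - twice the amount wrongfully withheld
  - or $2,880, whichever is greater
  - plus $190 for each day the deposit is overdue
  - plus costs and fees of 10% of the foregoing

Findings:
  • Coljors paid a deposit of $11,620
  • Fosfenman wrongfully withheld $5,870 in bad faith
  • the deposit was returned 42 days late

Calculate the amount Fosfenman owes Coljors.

$21,692

Doubled: 2 × $5,870 = $11,740
Minimum $2,880: $11,740 meets the minimum, no increase.
Late-return penalty: 42 × $190 = $7,980
Damages plus late penalty: $11,740 + $7,980 = $19,720
Costs and fees: 10% of $19,720 = $1,972
Total recovery: $19,720 + $1,972 = $21,692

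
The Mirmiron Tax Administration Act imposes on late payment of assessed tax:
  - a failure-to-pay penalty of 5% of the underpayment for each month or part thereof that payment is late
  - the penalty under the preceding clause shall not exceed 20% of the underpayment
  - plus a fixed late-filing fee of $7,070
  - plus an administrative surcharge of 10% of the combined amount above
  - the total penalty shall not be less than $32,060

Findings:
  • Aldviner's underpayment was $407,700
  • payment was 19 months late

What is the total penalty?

Accrued rate: 5% × 19 = 95%, capped at 20% → 20%
Failure-to-pay penalty: 20% of $407,700 = $81,540
Penalty before surcharge: $81,540 + $7,070 = $88,610
Administrative surcharge: 10% of $88,610 = $8,861
Total penalty: $88,610 + $8,861 = $97,471
Minimum $32,060: $97,471 meets the minimum, no increase.

$97,471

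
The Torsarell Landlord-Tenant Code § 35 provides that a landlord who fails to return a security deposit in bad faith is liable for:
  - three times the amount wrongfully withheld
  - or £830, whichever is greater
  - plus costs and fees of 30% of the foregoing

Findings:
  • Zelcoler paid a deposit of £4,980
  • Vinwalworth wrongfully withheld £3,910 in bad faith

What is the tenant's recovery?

£15,249

Trebled: 3 × £3,910 = £11,730
Minimum £830: £11,730 meets the minimum, no increase.
Costs and fees: 30% of £11,730 = £3,519
Total recovery: £11,730 + £3,519 = £15,249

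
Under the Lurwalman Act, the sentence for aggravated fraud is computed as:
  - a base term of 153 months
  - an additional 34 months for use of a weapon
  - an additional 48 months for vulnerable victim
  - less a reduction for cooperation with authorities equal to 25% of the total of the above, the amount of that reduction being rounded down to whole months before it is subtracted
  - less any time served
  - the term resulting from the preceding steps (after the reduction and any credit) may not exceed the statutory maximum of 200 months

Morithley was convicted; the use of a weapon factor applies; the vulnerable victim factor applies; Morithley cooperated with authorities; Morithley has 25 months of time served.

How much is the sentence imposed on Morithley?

152 months

Use of a weapon enhancement: +34 months
Vulnerable victim enhancement: +48 months
Adjusted term: 153 months + 34 months + 48 months = 235 months
Cooperation with authorities reduction: 25% of 235 months = 58 months (rounded down)
After reduction: 235 − 58 = 177 months
Less time served: 177 months − 25 months = 152 months
Cap at 200 months: 152 months is within the cap, no reduction.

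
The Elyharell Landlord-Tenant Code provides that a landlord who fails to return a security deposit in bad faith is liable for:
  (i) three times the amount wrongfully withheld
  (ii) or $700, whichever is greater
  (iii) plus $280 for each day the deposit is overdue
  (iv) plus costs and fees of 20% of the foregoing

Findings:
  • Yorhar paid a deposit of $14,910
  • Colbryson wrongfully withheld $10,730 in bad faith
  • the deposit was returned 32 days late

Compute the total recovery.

Trebled: 3 × $10,730 = $32,190
Minimum $700: $32,190 meets the minimum, no increase.
Late-return penalty: 32 × $280 = $8,960
Damages plus late penalty: $32,190 + $8,960 = $41,150
Costs and fees: 20% of $41,150 = $8,230
Total recovery: $41,150 + $8,230 = $49,380

$49,380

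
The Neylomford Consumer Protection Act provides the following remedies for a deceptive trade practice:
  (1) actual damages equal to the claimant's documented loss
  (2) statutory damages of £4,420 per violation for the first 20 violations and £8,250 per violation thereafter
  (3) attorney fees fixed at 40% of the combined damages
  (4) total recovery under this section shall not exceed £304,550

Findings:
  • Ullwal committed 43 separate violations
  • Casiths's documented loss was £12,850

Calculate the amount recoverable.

£304,550

First 20 violations: 20 × £4,420 = £88,400
Remaining violations: (43 − 20) × £8,250 = £189,750
Statutory damages: £88,400 + £189,750 = £278,150
Combined damages: £12,850 + £278,150 = £291,000
Attorney fees: 40% of £291,000 = £116,400
Total before cap: £291,000 + £116,400 = £407,400
Cap at £304,550: £407,400 exceeds the cap → £304,550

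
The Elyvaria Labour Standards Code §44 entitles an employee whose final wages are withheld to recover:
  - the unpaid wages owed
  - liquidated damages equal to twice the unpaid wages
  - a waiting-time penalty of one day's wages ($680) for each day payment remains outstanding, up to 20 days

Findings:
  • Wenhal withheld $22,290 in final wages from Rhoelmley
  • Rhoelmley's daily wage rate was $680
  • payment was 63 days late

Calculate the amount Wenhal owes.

$80,470

Doubled: 2 × $22,290 = $44,580
Penalty days: min(63, 20) = 20
Waiting-time penalty: 20 × $680 = $13,600
Total award: $22,290 + $44,580 + $13,600 = $80,470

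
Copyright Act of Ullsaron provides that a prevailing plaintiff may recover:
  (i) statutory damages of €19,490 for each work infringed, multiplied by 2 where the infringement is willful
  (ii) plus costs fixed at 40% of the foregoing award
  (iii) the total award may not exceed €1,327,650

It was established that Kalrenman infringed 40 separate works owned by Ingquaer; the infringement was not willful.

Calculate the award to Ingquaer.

€1,091,440

Statutory damages: 40 × €19,490 = €779,600
Infringement not willful: no ×2 enhancement.
Costs: 40% of €779,600 = €311,840
Award plus costs: €779,600 + €311,840 = €1,091,440
Cap at €1,327,650: €1,091,440 is within the cap, no reduction.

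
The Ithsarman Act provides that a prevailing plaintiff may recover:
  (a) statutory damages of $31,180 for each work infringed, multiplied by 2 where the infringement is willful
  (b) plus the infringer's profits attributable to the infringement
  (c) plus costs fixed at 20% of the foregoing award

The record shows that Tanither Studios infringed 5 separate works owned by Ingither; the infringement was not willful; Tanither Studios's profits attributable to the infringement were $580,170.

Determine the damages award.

$883,284

Statutory damages: 5 × $31,180 = $155,900
Infringement not willful: no ×2 enhancement.
Combined award: $155,900 + $580,170 = $736,070
Costs: 20% of $736,070 = $147,214
Award plus costs: $736,070 + $147,214 = $883,284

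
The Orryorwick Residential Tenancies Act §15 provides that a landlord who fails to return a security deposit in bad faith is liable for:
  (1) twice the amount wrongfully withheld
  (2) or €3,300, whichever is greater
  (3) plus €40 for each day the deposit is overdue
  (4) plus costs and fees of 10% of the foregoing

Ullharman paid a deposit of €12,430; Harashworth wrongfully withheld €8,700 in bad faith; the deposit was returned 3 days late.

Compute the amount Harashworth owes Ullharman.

€19,272

Doubled: 2 × €8,700 = €17,400
Minimum €3,300: €17,400 meets the minimum, no increase.
Late-return penalty: 3 × €40 = €120
Damages plus late penalty: €17,400 + €120 = €17,520
Costs and fees: 10% of €17,520 = €1,752
Total recovery: €17,520 + €1,752 = €19,272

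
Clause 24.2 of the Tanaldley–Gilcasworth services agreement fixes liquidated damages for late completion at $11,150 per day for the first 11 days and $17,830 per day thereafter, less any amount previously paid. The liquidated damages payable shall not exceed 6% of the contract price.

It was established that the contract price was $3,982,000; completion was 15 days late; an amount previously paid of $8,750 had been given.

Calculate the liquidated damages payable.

$185,220

First 11 days: 11 × $11,150 = $122,650
Remaining days: (15 − 11) × $17,830 = $71,320
Accrued per-day damages: $122,650 + $71,320 = $193,970
Less amount previously paid: $193,970 − $8,750 = $185,220
Cap: 6% of $3,982,000 = $238,920
Cap at $238,920: $185,220 is within the cap, no reduction.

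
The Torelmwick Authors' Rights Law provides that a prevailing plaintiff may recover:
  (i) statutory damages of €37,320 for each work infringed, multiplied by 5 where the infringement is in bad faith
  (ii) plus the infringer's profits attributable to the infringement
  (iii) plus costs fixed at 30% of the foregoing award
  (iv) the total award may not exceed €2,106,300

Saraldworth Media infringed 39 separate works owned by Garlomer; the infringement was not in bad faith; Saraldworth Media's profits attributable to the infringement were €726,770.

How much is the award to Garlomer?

€2,106,300

Statutory damages: 39 × €37,320 = €1,455,480
Infringement not in bad faith: no ×5 enhancement.
Combined award: €1,455,480 + €726,770 = €2,182,250
Costs: 30% of €2,182,250 = €654,675
Award plus costs: €2,182,250 + €654,675 = €2,836,925
Cap at €2,106,300: €2,836,925 exceeds the cap → €2,106,300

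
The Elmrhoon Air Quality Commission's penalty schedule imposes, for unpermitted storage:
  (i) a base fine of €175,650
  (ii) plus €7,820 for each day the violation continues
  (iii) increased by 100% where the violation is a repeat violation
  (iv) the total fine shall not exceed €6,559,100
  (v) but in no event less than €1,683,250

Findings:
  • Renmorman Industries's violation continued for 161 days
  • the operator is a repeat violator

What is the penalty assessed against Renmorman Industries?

Per-day component: 161 × €7,820 = €1,259,020
Base plus per-day: €175,650 + €1,259,020 = €1,434,670
Enhancement: 100% of €1,434,670 = €1,434,670
Enhanced fine: €1,434,670 + €1,434,670 = €2,869,340
Cap at €6,559,100: €2,869,340 is within the cap, no reduction.
Minimum €1,683,250: €2,869,340 meets the minimum, no increase.

Civil penalty: €2,869,340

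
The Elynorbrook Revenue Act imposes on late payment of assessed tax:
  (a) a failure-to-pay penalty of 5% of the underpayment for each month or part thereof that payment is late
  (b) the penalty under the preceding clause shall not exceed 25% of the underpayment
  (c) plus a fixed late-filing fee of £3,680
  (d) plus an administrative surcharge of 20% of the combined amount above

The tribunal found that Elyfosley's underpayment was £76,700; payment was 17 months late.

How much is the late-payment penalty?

Accrued rate: 5% × 17 = 85%, capped at 25% → 25%
Failure-to-pay penalty: 25% of £76,700 = £19,175
Penalty before surcharge: £19,175 + £3,680 = £22,855
Administrative surcharge: 20% of £22,855 = £4,571
Total penalty: £22,855 + £4,571 = £27,426

£27,426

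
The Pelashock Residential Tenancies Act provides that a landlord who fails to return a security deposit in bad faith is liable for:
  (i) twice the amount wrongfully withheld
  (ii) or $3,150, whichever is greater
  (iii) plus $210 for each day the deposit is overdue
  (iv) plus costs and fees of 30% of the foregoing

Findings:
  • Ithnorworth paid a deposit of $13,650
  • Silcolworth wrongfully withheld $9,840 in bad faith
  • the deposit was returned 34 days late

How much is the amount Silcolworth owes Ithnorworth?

Doubled: 2 × $9,840 = $19,680
Minimum $3,150: $19,680 meets the minimum, no increase.
Late-return penalty: 34 × $210 = $7,140
Damages plus late penalty: $19,680 + $7,140 = $26,820
Costs and fees: 30% of $26,820 = $8,046
Total recovery: $26,820 + $8,046 = $34,866

Recovery: $34,866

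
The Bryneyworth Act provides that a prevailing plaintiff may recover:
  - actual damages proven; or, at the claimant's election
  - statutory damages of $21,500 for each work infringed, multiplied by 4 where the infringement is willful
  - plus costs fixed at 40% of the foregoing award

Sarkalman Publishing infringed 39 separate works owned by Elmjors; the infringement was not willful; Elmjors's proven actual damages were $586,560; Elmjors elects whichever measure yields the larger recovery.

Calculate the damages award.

Statutory damages: 39 × $21,500 = $838,500
Infringement not willful: no ×4 enhancement.
Greater of actual damages ($586,560) or statutory damages ($838,500): $838,500
Costs: 40% of $838,500 = $335,400
Award plus costs: $838,500 + $335,400 = $1,173,900

Award: $1,173,900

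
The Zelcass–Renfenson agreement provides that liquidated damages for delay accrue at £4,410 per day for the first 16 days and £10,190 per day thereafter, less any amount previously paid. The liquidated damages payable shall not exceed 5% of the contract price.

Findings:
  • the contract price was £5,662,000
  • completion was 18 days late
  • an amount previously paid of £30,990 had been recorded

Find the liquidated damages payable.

£59,950

First 16 days: 16 × £4,410 = £70,560
Remaining days: (18 − 16) × £10,190 = £20,380
Accrued per-day damages: £70,560 + £20,380 = £90,940
Less amount previously paid: £90,940 − £30,990 = £59,950
Cap: 5% of £5,662,000 = £283,100
Cap at £283,100: £59,950 is within the cap, no reduction.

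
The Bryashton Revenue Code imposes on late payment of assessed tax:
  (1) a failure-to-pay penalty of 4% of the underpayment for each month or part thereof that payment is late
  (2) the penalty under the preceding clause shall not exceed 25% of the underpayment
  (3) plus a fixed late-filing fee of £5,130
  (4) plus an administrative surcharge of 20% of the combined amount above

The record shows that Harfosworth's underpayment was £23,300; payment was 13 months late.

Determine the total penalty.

Accrued rate: 4% × 13 = 52%, capped at 25% → 25%
Failure-to-pay penalty: 25% of £23,300 = £5,825
Penalty before surcharge: £5,825 + £5,130 = £10,955
Administrative surcharge: 20% of £10,955 = £2,191
Total penalty: £10,955 + £2,191 = £13,146

£13,146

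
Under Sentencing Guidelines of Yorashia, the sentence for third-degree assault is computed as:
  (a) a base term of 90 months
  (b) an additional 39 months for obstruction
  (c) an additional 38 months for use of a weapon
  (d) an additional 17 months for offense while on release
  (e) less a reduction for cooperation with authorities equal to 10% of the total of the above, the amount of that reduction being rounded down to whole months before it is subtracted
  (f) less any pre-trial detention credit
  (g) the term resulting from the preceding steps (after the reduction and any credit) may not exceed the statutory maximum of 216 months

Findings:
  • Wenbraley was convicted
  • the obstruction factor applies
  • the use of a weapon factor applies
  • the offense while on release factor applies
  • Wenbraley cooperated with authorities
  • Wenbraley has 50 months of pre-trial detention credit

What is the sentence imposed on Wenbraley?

Sentence: 116 months

Obstruction enhancement: +39 months
Use of a weapon enhancement: +38 months
Offense while on release enhancement: +17 months
Adjusted term: 90 months + 39 months + 38 months + 17 months = 184 months
Cooperation with authorities reduction: 10% of 184 months = 18 months (rounded down)
After reduction: 184 − 18 = 166 months
Less pre-trial detention credit: 166 months − 50 months = 116 months
Cap at 216 months: 116 months is within the cap, no reduction.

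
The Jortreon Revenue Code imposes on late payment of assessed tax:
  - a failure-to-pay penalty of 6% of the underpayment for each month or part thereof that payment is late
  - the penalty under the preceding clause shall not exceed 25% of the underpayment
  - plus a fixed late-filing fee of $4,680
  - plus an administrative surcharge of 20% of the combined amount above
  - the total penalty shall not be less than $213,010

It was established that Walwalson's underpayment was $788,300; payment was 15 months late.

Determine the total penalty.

$242,106

Accrued rate: 6% × 15 = 90%, capped at 25% → 25%
Failure-to-pay penalty: 25% of $788,300 = $197,075
Penalty before surcharge: $197,075 + $4,680 = $201,755
Administrative surcharge: 20% of $201,755 = $40,351
Total penalty: $201,755 + $40,351 = $242,106
Minimum $213,010: $242,106 meets the minimum, no increase.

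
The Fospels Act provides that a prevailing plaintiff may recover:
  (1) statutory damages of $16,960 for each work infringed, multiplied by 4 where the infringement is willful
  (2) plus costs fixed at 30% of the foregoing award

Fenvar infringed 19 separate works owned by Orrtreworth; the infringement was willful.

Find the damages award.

$1,675,648

Statutory damages: 19 × $16,960 = $322,240
Multiplied by 4: 4 × $322,240 = $1,288,960
Costs: 30% of $1,288,960 = $386,688
Award plus costs: $1,288,960 + $386,688 = $1,675,648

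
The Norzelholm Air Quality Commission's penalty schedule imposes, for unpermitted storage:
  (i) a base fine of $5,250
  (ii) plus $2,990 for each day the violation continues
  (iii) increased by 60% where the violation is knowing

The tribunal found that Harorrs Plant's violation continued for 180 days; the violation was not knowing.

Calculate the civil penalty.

Per-day component: 180 × $2,990 = $538,200
Base plus per-day: $5,250 + $538,200 = $543,450
The violation was not knowing: no 60% increase.

$543,450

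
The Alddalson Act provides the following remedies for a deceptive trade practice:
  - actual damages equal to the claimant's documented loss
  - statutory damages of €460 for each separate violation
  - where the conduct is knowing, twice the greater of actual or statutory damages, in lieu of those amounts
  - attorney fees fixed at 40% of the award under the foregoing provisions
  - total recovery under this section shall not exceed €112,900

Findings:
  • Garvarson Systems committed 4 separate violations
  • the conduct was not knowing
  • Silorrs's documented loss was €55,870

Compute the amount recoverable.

Statutory damages: 4 × €460 = €1,840
Conduct not knowing: the in-lieu enhancement does not apply.
Actual plus statutory damages: €55,870 + €1,840 = €57,710
Attorney fees: 40% of €57,710 = €23,084
Total before cap: €57,710 + €23,084 = €80,794
Cap at €112,900: €80,794 is within the cap, no reduction.

€80,794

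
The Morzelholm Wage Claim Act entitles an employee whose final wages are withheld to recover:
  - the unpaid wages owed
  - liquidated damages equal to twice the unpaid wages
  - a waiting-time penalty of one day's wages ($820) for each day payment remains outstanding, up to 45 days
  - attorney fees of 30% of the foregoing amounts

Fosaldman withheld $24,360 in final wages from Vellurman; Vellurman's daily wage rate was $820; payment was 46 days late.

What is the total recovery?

Doubled: 2 × $24,360 = $48,720
Penalty days: min(46, 45) = 45
Waiting-time penalty: 45 × $820 = $36,900
Subtotal: $24,360 + $48,720 + $36,900 = $109,980
Attorney fees: 30% of $109,980 = $32,994
Total award: $109,980 + $32,994 = $142,974

$142,974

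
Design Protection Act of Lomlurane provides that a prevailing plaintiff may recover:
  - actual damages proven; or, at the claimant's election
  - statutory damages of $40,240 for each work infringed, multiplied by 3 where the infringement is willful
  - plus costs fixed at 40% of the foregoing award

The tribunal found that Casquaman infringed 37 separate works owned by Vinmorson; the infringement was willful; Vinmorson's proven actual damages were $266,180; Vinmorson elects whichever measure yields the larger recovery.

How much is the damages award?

$6,253,296

Statutory damages: 37 × $40,240 = $1,488,880
Trebled: 3 × $1,488,880 = $4,466,640
Greater of actual damages ($266,180) or enhanced statutory damages ($4,466,640): $4,466,640
Costs: 40% of $4,466,640 = $1,786,656
Award plus costs: $4,466,640 + $1,786,656 = $6,253,296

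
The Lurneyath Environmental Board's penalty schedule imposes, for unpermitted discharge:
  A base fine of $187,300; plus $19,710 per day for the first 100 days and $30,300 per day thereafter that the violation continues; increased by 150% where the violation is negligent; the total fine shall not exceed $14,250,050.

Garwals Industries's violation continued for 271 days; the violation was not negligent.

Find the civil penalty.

Civil penalty: $7,339,600

First 100 days: 100 × $19,710 = $1,971,000
Remaining days: (271 − 100) × $30,300 = $5,181,300
Per-day component: $1,971,000 + $5,181,300 = $7,152,300
Base plus per-day: $187,300 + $7,152,300 = $7,339,600
The violation was not negligent: no 150% increase.
Cap at $14,250,050: $7,339,600 is within the cap, no reduction.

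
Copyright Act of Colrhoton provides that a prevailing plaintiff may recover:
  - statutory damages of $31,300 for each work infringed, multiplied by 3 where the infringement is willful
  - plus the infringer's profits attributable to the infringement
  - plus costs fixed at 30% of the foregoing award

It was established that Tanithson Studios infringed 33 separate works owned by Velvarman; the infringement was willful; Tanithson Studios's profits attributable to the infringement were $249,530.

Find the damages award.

$4,352,699

Statutory damages: 33 × $31,300 = $1,032,900
Trebled: 3 × $1,032,900 = $3,098,700
Combined award: $3,098,700 + $249,530 = $3,348,230
Costs: 30% of $3,348,230 = $1,004,469
Award plus costs: $3,348,230 + $1,004,469 = $4,352,699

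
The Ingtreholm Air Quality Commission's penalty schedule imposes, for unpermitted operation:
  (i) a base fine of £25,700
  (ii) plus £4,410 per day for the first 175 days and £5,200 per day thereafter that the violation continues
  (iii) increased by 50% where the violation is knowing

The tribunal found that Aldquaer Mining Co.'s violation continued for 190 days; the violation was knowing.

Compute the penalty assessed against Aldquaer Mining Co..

First 175 days: 175 × £4,410 = £771,750
Remaining days: (190 − 175) × £5,200 = £78,000
Per-day component: £771,750 + £78,000 = £849,750
Base plus per-day: £25,700 + £849,750 = £875,450
Enhancement: 50% of £875,450 = £437,725
Enhanced fine: £875,450 + £437,725 = £1,313,175

£1,313,175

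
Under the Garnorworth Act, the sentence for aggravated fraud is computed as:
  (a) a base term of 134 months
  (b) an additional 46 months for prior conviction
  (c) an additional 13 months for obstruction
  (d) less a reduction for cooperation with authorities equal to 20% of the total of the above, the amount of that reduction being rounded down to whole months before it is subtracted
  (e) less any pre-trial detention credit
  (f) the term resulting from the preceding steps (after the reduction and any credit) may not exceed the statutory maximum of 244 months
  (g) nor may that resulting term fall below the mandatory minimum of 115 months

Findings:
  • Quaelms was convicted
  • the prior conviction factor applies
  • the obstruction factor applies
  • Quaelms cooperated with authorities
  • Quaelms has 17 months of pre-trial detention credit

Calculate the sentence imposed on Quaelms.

Prior conviction enhancement: +46 months
Obstruction enhancement: +13 months
Adjusted term: 134 months + 46 months + 13 months = 193 months
Cooperation with authorities reduction: 20% of 193 months = 38 months (rounded down)
After reduction: 193 − 38 = 155 months
Less pre-trial detention credit: 155 months − 17 months = 138 months
Cap at 244 months: 138 months is within the cap, no reduction.
Minimum 115 months: 138 months meets the minimum, no increase.

138 months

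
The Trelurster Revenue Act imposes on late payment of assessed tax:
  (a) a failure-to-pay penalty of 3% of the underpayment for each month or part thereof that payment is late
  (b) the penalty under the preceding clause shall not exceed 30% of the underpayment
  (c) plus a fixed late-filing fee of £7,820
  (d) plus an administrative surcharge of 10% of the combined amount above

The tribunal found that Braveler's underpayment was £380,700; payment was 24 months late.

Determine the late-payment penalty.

£134,233

Accrued rate: 3% × 24 = 72%, capped at 30% → 30%
Failure-to-pay penalty: 30% of £380,700 = £114,210
Penalty before surcharge: £114,210 + £7,820 = £122,030
Administrative surcharge: 10% of £122,030 = £12,203
Total penalty: £122,030 + £12,203 = £134,233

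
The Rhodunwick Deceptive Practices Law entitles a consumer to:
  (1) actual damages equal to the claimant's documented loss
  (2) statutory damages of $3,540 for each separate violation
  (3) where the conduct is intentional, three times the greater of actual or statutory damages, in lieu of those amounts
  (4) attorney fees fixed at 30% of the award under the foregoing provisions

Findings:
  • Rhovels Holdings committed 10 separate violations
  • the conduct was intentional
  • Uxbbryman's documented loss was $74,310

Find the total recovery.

Statutory damages: 10 × $3,540 = $35,400
Greater of actual damages ($74,310) or statutory damages ($35,400): $74,310
Trebled: 3 × $74,310 = $222,930
Attorney fees: 30% of $222,930 = $66,879
Total recovery: $222,930 + $66,879 = $289,809

Total recovery: $289,809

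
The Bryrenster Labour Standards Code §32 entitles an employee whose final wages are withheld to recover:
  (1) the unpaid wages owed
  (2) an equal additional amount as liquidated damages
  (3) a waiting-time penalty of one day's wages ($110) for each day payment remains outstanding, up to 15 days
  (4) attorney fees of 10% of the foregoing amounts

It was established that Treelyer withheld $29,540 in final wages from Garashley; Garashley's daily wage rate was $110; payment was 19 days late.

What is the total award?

$66,803

Liquidated damages (equal amount): $29,540
Penalty days: min(19, 15) = 15
Waiting-time penalty: 15 × $110 = $1,650
Subtotal: $29,540 + $29,540 + $1,650 = $60,730
Attorney fees: 10% of $60,730 = $6,073
Total award: $60,730 + $6,073 = $66,803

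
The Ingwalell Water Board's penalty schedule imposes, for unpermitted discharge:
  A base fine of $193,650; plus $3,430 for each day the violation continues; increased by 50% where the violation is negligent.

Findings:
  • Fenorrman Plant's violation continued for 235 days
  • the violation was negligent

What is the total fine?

Per-day component: 235 × $3,430 = $806,050
Base plus per-day: $193,650 + $806,050 = $999,700
Enhancement: 50% of $999,700 = $499,850
Enhanced fine: $999,700 + $499,850 = $1,499,550

$1,499,550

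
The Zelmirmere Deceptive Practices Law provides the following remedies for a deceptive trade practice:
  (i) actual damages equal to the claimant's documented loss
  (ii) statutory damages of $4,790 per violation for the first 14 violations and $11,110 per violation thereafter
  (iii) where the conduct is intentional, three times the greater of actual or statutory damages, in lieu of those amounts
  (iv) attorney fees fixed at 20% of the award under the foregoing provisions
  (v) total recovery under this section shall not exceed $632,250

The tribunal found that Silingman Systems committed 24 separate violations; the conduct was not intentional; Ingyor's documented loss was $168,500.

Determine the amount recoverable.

$415,992

First 14 violations: 14 × $4,790 = $67,060
Remaining violations: (24 − 14) × $11,110 = $111,100
Statutory damages: $67,060 + $111,100 = $178,160
Conduct not intentional: the in-lieu enhancement does not apply.
Actual plus statutory damages: $168,500 + $178,160 = $346,660
Attorney fees: 20% of $346,660 = $69,332
Total before cap: $346,660 + $69,332 = $415,992
Cap at $632,250: $415,992 is within the cap, no reduction.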